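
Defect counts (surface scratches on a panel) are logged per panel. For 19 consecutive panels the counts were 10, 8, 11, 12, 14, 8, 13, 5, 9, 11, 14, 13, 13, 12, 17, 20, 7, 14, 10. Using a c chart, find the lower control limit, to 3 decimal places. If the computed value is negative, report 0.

c̄ = (10 + 8 + 11 + 12 + 14 + 8 + 13 + 5 + 9 + 11 + 14 + 13 + 13 + 12 + 17 + 20 + 7 + 14 + 10) / 19 = 221 / 19 = 11.6316
LCL = c̄ − 3√c̄ = 11.6316 − 3 × 3.4105 = 1.4000

1.400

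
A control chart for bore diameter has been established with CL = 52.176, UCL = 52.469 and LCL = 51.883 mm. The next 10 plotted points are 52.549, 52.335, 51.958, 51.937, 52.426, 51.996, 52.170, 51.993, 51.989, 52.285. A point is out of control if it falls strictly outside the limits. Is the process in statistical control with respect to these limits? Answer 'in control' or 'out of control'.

out of control

Compare each point to [51.883, 52.469]: sample 1 = 52.549 > UCL.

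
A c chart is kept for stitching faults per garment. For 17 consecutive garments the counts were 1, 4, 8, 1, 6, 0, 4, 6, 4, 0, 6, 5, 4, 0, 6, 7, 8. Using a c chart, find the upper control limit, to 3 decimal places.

10.205

c̄ = (1 + 4 + 8 + 1 + 6 + 0 + 4 + 6 + 4 + 0 + 6 + 5 + 4 + 0 + 6 + 7 + 8) / 17 = 70 / 17 = 4.1176
UCL = c̄ + 3√c̄ = 4.1176 + 3 × √4.1176 = 4.1176 + 3 × 2.0292 = 10.2052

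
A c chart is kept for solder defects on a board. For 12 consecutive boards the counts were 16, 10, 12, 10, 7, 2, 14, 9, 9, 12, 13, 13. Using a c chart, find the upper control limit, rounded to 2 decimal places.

20.34

c̄ = (16 + 10 + 12 + 10 + 7 + 2 + 14 + 9 + 9 + 12 + 13 + 13) / 12 = 127 / 12 = 10.5833
UCL = c̄ + 3√c̄ = 10.5833 + 3 × √10.5833 = 10.5833 + 3 × 3.2532 = 20.3429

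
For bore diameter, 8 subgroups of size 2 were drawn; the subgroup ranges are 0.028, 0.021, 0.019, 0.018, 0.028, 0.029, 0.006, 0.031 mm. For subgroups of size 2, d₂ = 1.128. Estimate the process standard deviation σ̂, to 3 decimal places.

R̄ = (0.028 + 0.021 + 0.019 + 0.018 + 0.028 + 0.029 + 0.006 + 0.031) / 8 = 0.0225
σ̂ = R̄ / d₂ = 0.0225 / 1.128 = 0.0199

0.020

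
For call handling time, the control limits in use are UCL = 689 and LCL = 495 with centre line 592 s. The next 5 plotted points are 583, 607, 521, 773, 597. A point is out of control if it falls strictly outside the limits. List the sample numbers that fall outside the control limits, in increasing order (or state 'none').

4

Compare each point to [495, 689]: sample 4 = 773 > UCL.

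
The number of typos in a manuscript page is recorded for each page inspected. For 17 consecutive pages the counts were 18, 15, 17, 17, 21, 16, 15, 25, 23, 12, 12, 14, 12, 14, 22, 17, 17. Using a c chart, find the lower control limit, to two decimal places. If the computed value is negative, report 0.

c̄ = (18 + 15 + 17 + 17 + 21 + 16 + 15 + 25 + 23 + 12 + 12 + 14 + 12 + 14 + 22 + 17 + 17) / 17 = 287 / 17 = 16.8824
LCL = c̄ − 3√c̄ = 16.8824 − 3 × 4.1088 = 4.5559

4.56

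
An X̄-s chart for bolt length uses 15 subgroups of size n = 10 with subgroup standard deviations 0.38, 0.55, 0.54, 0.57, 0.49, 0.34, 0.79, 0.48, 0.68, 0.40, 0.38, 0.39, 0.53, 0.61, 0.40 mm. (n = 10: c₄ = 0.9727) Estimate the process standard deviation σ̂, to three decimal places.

0.516

s̄ = (0.38 + 0.55 + 0.54 + 0.57 + 0.49 + 0.34 + 0.79 + 0.48 + 0.68 + 0.40 + 0.38 + 0.39 + 0.53 + 0.61 + 0.40) / 15 = 0.5020
σ̂ = s̄ / c₄ = 0.5020 / 0.9727 = 0.5161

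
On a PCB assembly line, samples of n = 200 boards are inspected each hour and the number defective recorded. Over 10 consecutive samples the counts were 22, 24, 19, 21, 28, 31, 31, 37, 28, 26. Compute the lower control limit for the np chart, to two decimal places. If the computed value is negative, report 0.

12.27

p̄ = Σdᵢ / (k·n) = 267 / (10 × 200) = 0.13350
LCL = np̄ − 3·√(np̄(1−p̄)) = 26.7000 − 3 × 4.8099 = 12.2702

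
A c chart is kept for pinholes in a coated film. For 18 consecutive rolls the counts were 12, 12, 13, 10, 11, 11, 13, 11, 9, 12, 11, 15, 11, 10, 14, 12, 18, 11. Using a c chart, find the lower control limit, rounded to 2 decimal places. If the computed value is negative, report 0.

c̄ = (12 + 12 + 13 + 10 + 11 + 11 + 13 + 11 + 9 + 12 + 11 + 15 + 11 + 10 + 14 + 12 + 18 + 11) / 18 = 216 / 18 = 12.0000
LCL = c̄ − 3√c̄ = 12.0000 − 3 × 3.4641 = 1.6077

1.61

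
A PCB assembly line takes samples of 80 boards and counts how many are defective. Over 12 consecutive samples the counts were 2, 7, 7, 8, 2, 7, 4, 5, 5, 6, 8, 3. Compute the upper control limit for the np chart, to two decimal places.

12.03

p̄ = Σdᵢ / (k·n) = 64 / (12 × 80) = 0.06667
UCL = np̄ + 3·√(np̄(1−p̄)) = 5.3333 + 3 × √(5.3333×0.93333) = 5.3333 + 3 × 2.2311 = 12.0266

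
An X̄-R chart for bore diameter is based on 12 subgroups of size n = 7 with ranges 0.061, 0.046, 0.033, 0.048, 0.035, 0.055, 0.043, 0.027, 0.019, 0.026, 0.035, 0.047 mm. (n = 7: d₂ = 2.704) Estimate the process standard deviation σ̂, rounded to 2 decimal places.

0.01

R̄ = (0.061 + 0.046 + 0.033 + 0.048 + 0.035 + 0.055 + 0.043 + 0.027 + 0.019 + 0.026 + 0.035 + 0.047) / 12 = 0.0396
σ̂ = R̄ / d₂ = 0.0396 / 2.704 = 0.0146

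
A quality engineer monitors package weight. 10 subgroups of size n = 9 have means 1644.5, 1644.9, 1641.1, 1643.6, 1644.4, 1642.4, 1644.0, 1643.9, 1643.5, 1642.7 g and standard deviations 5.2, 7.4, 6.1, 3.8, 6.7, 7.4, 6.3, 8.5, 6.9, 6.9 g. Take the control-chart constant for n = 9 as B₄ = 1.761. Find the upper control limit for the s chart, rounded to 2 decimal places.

11.48

s̄ = (5.2 + 7.4 + 6.1 + 3.8 + 6.7 + 7.4 + 6.3 + 8.5 + 6.9 + 6.9) / 10 = 6.5200
UCL_s = B₄·s̄ = 1.761 × 6.5200 = 11.4817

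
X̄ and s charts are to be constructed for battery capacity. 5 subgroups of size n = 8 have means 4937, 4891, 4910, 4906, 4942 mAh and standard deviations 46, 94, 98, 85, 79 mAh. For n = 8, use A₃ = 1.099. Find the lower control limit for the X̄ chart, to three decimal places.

4828.840

X̄̄ = (4937 + 4891 + 4910 + 4906 + 4942) / 5 = 4917.2000
s̄ = (46 + 94 + 98 + 85 + 79) / 5 = 80.4000
LCL = X̄̄ − A₃·s̄ = 4917.2000 − 1.099 × 80.4000 = 4828.8404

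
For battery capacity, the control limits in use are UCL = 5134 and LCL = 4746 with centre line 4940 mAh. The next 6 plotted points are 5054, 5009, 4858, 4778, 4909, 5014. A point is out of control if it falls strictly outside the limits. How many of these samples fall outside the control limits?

0

All 6 points lie within [4746, 5134].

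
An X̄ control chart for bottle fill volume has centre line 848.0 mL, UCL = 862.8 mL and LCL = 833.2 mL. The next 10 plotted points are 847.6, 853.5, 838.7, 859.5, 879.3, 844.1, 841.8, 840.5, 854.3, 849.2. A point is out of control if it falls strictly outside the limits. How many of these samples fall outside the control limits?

1

Compare each point to [833.2, 862.8]: sample 5 = 879.3 > UCL.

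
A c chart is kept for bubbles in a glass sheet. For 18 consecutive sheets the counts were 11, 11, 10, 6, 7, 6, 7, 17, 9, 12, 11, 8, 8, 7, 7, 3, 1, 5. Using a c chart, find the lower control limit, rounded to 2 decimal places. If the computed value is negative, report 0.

0.00

c̄ = (11 + 11 + 10 + 6 + 7 + 6 + 7 + 17 + 9 + 12 + 11 + 8 + 8 + 7 + 7 + 3 + 1 + 5) / 18 = 146 / 18 = 8.1111
LCL = c̄ − 3√c̄ = 8.1111 − 3 × 2.8480 = -0.4329 → 0 (cannot be negative)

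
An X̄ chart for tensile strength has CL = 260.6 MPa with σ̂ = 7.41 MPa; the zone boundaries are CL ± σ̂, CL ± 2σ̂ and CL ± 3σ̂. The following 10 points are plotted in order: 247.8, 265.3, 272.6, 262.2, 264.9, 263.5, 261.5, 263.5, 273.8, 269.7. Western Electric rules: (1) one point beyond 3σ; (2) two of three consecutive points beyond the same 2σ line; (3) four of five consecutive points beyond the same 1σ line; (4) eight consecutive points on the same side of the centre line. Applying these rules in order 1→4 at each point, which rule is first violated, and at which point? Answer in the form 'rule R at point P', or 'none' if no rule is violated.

Zone of each point (C = within 1σ̂, B = 1σ̂–2σ̂, A = 2σ̂–3σ̂, * = beyond 3σ̂; sign = side of CL): 1:-B, 2:+C, 3:+B, 4:+C, 5:+C, 6:+C, 7:+C, 8:+C, 9:+B, 10:+B
Rule 4 (eight consecutive points on the same side of the centre line) is satisfied at point 9.

rule 4 at point 9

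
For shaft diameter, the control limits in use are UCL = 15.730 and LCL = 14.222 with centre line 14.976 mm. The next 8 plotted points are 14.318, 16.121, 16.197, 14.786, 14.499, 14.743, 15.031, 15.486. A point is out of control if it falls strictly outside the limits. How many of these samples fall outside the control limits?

Compare each point to [14.222, 15.730]: sample 2 = 16.121 > UCL; sample 3 = 16.197 > UCL.

2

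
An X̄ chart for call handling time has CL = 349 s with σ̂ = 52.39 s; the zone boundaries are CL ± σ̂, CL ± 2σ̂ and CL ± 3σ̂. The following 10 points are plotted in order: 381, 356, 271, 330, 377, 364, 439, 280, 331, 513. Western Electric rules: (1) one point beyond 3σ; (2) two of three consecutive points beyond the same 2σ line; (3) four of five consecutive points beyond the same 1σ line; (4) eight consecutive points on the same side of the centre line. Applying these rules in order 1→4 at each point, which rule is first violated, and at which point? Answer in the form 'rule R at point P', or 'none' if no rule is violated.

rule 1 at point 10

Zone of each point (C = within 1σ̂, B = 1σ̂–2σ̂, A = 2σ̂–3σ̂, * = beyond 3σ̂; sign = side of CL): 1:+C, 2:+C, 3:-B, 4:-C, 5:+C, 6:+C, 7:+B, 8:-B, 9:-C, 10:+*
Rule 1 (one point beyond the 3σ limits) is satisfied at point 10.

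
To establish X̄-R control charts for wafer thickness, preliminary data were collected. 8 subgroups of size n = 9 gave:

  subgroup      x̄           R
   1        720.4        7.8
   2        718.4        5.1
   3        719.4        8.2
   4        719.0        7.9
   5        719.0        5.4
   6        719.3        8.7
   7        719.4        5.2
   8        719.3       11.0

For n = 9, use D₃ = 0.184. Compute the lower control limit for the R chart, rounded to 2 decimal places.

R̄ = (7.8 + 5.1 + 8.2 + 7.9 + 5.4 + 8.7 + 5.2 + 11.0) / 8 = 59.3000 / 8 = 7.4125
LCL_R = D₃·R̄ = 0.184 × 7.4125 = 1.3639

1.36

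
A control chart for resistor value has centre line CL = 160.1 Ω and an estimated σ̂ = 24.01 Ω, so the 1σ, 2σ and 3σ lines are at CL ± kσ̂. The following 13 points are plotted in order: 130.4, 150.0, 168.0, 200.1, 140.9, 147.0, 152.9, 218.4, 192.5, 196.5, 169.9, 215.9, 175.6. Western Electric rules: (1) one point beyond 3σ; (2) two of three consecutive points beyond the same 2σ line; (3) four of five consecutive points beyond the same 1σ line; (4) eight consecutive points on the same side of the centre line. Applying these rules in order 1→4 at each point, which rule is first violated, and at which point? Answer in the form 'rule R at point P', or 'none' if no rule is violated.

Zone of each point (C = within 1σ̂, B = 1σ̂–2σ̂, A = 2σ̂–3σ̂, * = beyond 3σ̂; sign = side of CL): 1:-B, 2:-C, 3:+C, 4:+B, 5:-C, 6:-C, 7:-C, 8:+A, 9:+B, 10:+B, 11:+C, 12:+A, 13:+C
Rule 3 (four of five consecutive points beyond the same 1σ limit) is satisfied at point 12.

rule 3 at point 12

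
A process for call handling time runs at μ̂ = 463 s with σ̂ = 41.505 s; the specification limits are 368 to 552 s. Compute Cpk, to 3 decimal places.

Cpu = (USL − μ̂) / (3σ̂) = (552 − 463) / (3 × 41.505) = 0.7148; Cpl = (μ̂ − LSL) / (3σ̂) = (463 − 368) / (3 × 41.505) = 0.7630; Cpk = min(Cpu, Cpl) = 0.7148

0.715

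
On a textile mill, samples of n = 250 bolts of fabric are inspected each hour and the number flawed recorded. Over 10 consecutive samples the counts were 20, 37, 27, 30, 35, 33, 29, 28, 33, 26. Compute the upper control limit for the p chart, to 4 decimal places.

0.1807

p̄ = Σdᵢ / (k·n) = 298 / (10 × 250) = 0.11920
UCL = p̄ + 3·√(p̄(1−p̄)/n) = 0.11920 + 3 × √(0.11920×0.88080/250) = 0.11920 + 3 × 0.02049 = 0.18068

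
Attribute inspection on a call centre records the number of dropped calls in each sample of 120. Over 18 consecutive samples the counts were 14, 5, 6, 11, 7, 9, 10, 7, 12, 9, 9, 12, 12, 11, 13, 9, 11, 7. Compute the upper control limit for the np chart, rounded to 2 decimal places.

18.61

p̄ = Σdᵢ / (k·n) = 174 / (18 × 120) = 0.08056
UCL = np̄ + 3·√(np̄(1−p̄)) = 9.6667 + 3 × √(9.6667×0.91944) = 9.6667 + 3 × 2.9813 = 18.6105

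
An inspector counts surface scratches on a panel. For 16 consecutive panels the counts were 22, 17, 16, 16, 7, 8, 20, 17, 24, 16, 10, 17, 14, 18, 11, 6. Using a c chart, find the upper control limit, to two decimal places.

c̄ = (22 + 17 + 16 + 16 + 7 + 8 + 20 + 17 + 24 + 16 + 10 + 17 + 14 + 18 + 11 + 6) / 16 = 239 / 16 = 14.9375
UCL = c̄ + 3√c̄ = 14.9375 + 3 × √14.9375 = 14.9375 + 3 × 3.8649 = 26.5322

26.53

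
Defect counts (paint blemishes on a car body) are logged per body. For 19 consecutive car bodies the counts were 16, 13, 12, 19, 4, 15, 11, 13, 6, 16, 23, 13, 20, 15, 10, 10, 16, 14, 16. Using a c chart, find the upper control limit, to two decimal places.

c̄ = (16 + 13 + 12 + 19 + 4 + 15 + 11 + 13 + 6 + 16 + 23 + 13 + 20 + 15 + 10 + 10 + 16 + 14 + 16) / 19 = 262 / 19 = 13.7895
UCL = c̄ + 3√c̄ = 13.7895 + 3 × √13.7895 = 13.7895 + 3 × 3.7134 = 24.9297

24.93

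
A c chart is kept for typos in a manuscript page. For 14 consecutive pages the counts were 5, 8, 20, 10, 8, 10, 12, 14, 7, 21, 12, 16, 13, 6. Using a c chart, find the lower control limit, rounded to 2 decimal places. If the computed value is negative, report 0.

1.37

c̄ = (5 + 8 + 20 + 10 + 8 + 10 + 12 + 14 + 7 + 21 + 12 + 16 + 13 + 6) / 14 = 162 / 14 = 11.5714
LCL = c̄ − 3√c̄ = 11.5714 − 3 × 3.4017 = 1.3664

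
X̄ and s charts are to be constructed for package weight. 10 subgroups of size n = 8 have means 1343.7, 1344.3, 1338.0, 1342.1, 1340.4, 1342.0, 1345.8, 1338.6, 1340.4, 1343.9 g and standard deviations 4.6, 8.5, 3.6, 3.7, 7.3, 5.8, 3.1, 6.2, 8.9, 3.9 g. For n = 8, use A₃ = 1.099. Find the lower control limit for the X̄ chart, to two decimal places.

X̄̄ = (1343.7 + 1344.3 + 1338.0 + 1342.1 + 1340.4 + 1342.0 + 1345.8 + 1338.6 + 1340.4 + 1343.9) / 10 = 1341.9200
s̄ = (4.6 + 8.5 + 3.6 + 3.7 + 7.3 + 5.8 + 3.1 + 6.2 + 8.9 + 3.9) / 10 = 5.5600
LCL = X̄̄ − A₃·s̄ = 1341.9200 − 1.099 × 5.5600 = 1335.8096

1335.81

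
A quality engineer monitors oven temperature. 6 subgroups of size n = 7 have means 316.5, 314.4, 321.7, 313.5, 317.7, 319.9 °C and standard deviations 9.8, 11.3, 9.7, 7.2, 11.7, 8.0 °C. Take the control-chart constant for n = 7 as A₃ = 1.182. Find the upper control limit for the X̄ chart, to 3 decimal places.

328.650

X̄̄ = (316.5 + 314.4 + 321.7 + 313.5 + 317.7 + 319.9) / 6 = 317.2833
s̄ = (9.8 + 11.3 + 9.7 + 7.2 + 11.7 + 8.0) / 6 = 9.6167
UCL = X̄̄ + A₃·s̄ = 317.2833 + 1.182 × 9.6167 = 328.6502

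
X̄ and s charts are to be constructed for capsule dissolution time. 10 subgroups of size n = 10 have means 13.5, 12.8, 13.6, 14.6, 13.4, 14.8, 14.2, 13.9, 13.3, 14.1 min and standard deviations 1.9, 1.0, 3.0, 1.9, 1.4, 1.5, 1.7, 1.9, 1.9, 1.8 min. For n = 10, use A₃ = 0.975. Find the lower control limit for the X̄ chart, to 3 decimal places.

12.065

X̄̄ = (13.5 + 12.8 + 13.6 + 14.6 + 13.4 + 14.8 + 14.2 + 13.9 + 13.3 + 14.1) / 10 = 13.8200
s̄ = (1.9 + 1.0 + 3.0 + 1.9 + 1.4 + 1.5 + 1.7 + 1.9 + 1.9 + 1.8) / 10 = 1.8000
LCL = X̄̄ − A₃·s̄ = 13.8200 − 0.975 × 1.8000 = 12.0650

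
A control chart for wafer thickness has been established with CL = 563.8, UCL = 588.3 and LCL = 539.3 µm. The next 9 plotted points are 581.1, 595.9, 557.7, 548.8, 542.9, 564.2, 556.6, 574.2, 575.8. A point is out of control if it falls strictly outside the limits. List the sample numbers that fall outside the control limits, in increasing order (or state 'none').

2

Compare each point to [539.3, 588.3]: sample 2 = 595.9 > UCL.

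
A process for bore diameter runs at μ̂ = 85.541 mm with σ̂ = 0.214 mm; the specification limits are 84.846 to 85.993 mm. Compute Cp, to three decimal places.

Cp = (USL − LSL) / (6σ̂) = (85.993 − 84.846) / (6 × 0.214) = 1.1470 / 1.2840 = 0.8933

0.893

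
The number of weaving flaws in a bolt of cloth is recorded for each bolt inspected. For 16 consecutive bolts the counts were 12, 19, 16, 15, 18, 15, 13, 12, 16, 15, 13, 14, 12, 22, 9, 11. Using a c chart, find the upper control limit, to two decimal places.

c̄ = (12 + 19 + 16 + 15 + 18 + 15 + 13 + 12 + 16 + 15 + 13 + 14 + 12 + 22 + 9 + 11) / 16 = 232 / 16 = 14.5000
UCL = c̄ + 3√c̄ = 14.5000 + 3 × √14.5000 = 14.5000 + 3 × 3.8079 = 25.9237

25.92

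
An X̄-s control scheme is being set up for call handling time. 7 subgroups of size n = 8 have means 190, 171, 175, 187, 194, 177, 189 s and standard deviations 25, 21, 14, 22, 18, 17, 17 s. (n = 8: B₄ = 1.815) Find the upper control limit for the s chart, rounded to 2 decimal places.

34.74

s̄ = (25 + 21 + 14 + 22 + 18 + 17 + 17) / 7 = 19.1429
UCL_s = B₄·s̄ = 1.815 × 19.1429 = 34.7443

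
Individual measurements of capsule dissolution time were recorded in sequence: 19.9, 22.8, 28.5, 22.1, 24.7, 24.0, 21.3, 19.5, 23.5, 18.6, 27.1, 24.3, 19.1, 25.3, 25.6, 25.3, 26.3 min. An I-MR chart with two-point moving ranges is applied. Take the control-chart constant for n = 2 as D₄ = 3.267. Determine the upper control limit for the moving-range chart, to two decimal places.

11.43

Moving ranges: 2.9, 5.7, 6.4, 2.6, 0.7, 2.7, 1.8, 4.0, 4.9, 8.5, 2.8, 5.2, 6.2, 0.3, 0.3, 1.0; M̄R̄ = 56.0000 / 16 = 3.5000
UCL_MR = D₄·M̄R̄ = 3.267 × 3.5000 = 11.4345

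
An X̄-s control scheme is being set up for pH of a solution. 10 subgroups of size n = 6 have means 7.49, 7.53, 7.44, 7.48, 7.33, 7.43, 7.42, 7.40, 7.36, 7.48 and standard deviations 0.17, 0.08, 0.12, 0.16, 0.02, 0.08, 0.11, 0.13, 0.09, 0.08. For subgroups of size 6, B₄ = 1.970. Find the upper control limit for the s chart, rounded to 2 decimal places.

s̄ = (0.17 + 0.08 + 0.12 + 0.16 + 0.02 + 0.08 + 0.11 + 0.13 + 0.09 + 0.08) / 10 = 0.1040
UCL_s = B₄·s̄ = 1.970 × 0.1040 = 0.2049

0.20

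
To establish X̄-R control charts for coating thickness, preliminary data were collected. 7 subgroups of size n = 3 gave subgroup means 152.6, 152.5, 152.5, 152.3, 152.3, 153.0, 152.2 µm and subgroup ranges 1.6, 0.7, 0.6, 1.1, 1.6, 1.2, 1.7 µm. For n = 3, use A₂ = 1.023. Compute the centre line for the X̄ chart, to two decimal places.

X̄̄ = (152.6 + 152.5 + 152.5 + 152.3 + 152.3 + 153.0 + 152.2) / 7 = 1067.4000 / 7 = 152.4857
CL = X̄̄ = 152.4857

152.49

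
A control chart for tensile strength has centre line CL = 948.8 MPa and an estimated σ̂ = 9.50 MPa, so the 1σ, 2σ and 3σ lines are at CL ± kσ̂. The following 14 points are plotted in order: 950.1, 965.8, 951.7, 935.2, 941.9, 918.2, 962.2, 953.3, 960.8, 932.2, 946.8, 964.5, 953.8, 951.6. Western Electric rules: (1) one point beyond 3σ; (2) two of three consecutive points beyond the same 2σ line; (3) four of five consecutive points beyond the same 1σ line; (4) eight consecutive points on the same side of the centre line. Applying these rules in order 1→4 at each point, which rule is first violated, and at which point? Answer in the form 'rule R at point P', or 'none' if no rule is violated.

Zone of each point (C = within 1σ̂, B = 1σ̂–2σ̂, A = 2σ̂–3σ̂, * = beyond 3σ̂; sign = side of CL): 1:+C, 2:+B, 3:+C, 4:-B, 5:-C, 6:-*, 7:+B, 8:+C, 9:+B, 10:-B, 11:-C, 12:+B, 13:+C, 14:+C
Rule 1 (one point beyond the 3σ limits) is satisfied at point 6.

rule 1 at point 6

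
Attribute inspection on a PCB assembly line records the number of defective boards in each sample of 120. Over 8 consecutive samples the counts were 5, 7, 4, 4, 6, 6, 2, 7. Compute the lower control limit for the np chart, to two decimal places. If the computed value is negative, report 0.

0.00

p̄ = Σdᵢ / (k·n) = 41 / (8 × 120) = 0.04271
LCL = np̄ − 3·√(np̄(1−p̄)) = 5.1250 − 3 × 2.2150 = -1.5199 → 0 (negative, so LCL = 0)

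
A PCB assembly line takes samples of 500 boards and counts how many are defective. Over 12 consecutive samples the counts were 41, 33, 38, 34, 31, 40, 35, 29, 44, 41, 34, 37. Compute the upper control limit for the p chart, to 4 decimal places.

0.1077

p̄ = Σdᵢ / (k·n) = 437 / (12 × 500) = 0.07283
UCL = p̄ + 3·√(p̄(1−p̄)/n) = 0.07283 + 3 × √(0.07283×0.92717/500) = 0.07283 + 3 × 0.01162 = 0.10770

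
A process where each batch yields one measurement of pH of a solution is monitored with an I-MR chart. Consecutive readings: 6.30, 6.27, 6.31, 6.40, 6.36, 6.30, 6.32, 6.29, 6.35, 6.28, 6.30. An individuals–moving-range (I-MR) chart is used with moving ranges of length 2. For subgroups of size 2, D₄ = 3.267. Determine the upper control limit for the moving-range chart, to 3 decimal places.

0.150

Moving ranges: 0.03, 0.04, 0.09, 0.04, 0.06, 0.02, 0.03, 0.06, 0.07, 0.02; M̄R̄ = 0.4600 / 10 = 0.0460
UCL_MR = D₄·M̄R̄ = 3.267 × 0.0460 = 0.1503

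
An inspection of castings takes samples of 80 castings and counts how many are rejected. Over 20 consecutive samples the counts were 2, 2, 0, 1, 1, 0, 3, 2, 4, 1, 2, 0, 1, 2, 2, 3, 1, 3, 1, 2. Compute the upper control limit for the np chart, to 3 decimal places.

p̄ = Σdᵢ / (k·n) = 33 / (20 × 80) = 0.02063
UCL = np̄ + 3·√(np̄(1−p̄)) = 1.6500 + 3 × √(1.6500×0.97937) = 1.6500 + 3 × 1.2712 = 5.4636

5.464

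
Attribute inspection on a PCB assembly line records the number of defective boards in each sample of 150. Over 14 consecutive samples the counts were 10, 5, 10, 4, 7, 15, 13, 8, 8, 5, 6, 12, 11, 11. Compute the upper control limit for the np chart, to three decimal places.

17.622

p̄ = Σdᵢ / (k·n) = 125 / (14 × 150) = 0.05952
UCL = np̄ + 3·√(np̄(1−p̄)) = 8.9286 + 3 × √(8.9286×0.94048) = 8.9286 + 3 × 2.8978 = 17.6219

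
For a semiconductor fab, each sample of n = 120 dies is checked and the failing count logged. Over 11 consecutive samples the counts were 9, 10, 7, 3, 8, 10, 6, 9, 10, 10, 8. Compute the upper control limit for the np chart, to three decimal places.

16.465

p̄ = Σdᵢ / (k·n) = 90 / (11 × 120) = 0.06818
UCL = np̄ + 3·√(np̄(1−p̄)) = 8.1818 + 3 × √(8.1818×0.93182) = 8.1818 + 3 × 2.7612 = 16.4653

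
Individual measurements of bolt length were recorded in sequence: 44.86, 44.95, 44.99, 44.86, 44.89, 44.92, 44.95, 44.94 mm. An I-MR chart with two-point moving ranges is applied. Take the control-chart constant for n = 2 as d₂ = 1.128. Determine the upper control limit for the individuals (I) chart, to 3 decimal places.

45.057

X̄ = (44.86 + 44.95 + 44.99 + 44.86 + 44.89 + 44.92 + 44.95 + 44.94) / 8 = 44.9200
Moving ranges: 0.09, 0.04, 0.13, 0.03, 0.03, 0.03, 0.01; M̄R̄ = 0.3600 / 7 = 0.0514
UCL = X̄ + 3·M̄R̄/d₂ = 44.9200 + 3 × 0.0514 / 1.128 = 45.0568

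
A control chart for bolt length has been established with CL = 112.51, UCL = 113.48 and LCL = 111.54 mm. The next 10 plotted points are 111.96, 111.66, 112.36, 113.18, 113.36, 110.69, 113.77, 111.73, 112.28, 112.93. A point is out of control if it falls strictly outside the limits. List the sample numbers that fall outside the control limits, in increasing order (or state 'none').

6, 7

Compare each point to [111.54, 113.48]: sample 6 = 110.69 < LCL; sample 7 = 113.77 > UCL.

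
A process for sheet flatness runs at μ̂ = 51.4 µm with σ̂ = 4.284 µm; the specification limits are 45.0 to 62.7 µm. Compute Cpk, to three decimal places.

Cpu = (USL − μ̂) / (3σ̂) = (62.7 − 51.4) / (3 × 4.284) = 0.8792; Cpl = (μ̂ − LSL) / (3σ̂) = (51.4 − 45.0) / (3 × 4.284) = 0.4980; Cpk = min(Cpu, Cpl) = 0.4980

0.498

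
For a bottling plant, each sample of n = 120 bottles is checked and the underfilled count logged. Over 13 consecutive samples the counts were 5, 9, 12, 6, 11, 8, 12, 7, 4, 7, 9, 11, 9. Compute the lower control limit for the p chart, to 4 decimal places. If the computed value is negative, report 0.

p̄ = Σdᵢ / (k·n) = 110 / (13 × 120) = 0.07051
LCL = p̄ − 3·√(p̄(1−p̄)/n) = 0.07051 − 3 × 0.02337 = 0.00040

0.0004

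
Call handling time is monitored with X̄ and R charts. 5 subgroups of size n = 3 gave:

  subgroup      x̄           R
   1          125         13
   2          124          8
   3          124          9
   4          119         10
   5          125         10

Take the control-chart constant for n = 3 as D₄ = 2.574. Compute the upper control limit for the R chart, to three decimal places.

R̄ = (13 + 8 + 9 + 10 + 10) / 5 = 50.0000 / 5 = 10.0000
UCL_R = D₄·R̄ = 2.574 × 10.0000 = 25.7400

25.740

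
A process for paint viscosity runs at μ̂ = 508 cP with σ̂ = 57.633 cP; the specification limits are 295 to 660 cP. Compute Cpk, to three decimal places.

0.879

Cpu = (USL − μ̂) / (3σ̂) = (660 − 508) / (3 × 57.633) = 0.8791; Cpl = (μ̂ − LSL) / (3σ̂) = (508 − 295) / (3 × 57.633) = 1.2319; Cpk = min(Cpu, Cpl) = 0.8791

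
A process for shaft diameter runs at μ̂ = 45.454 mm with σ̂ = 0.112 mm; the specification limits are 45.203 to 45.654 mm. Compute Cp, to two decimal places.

Cp = (USL − LSL) / (6σ̂) = (45.654 − 45.203) / (6 × 0.112) = 0.4510 / 0.6720 = 0.6711

0.67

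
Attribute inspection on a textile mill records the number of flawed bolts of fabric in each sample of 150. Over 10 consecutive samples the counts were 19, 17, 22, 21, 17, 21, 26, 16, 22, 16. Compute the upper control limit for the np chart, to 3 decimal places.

32.110

p̄ = Σdᵢ / (k·n) = 197 / (10 × 150) = 0.13133
UCL = np̄ + 3·√(np̄(1−p̄)) = 19.7000 + 3 × √(19.7000×0.86867) = 19.7000 + 3 × 4.1368 = 32.1103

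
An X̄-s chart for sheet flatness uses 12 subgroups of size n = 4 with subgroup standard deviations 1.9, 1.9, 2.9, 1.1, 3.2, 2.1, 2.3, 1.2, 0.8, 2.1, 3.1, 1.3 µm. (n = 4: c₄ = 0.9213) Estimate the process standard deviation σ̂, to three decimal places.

s̄ = (1.9 + 1.9 + 2.9 + 1.1 + 3.2 + 2.1 + 2.3 + 1.2 + 0.8 + 2.1 + 3.1 + 1.3) / 12 = 1.9917
σ̂ = s̄ / c₄ = 1.9917 / 0.9213 = 2.1618

2.162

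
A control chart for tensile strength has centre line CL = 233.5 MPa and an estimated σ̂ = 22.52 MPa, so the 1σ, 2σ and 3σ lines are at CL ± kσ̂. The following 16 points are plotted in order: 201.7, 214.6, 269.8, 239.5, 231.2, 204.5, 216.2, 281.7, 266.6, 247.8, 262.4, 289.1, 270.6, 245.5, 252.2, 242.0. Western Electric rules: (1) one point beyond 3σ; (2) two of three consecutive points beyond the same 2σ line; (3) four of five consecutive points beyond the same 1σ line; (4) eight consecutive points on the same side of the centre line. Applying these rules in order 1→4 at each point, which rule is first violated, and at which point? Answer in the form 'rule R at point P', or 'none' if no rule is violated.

rule 3 at point 12

Zone of each point (C = within 1σ̂, B = 1σ̂–2σ̂, A = 2σ̂–3σ̂, * = beyond 3σ̂; sign = side of CL): 1:-B, 2:-C, 3:+B, 4:+C, 5:-C, 6:-B, 7:-C, 8:+A, 9:+B, 10:+C, 11:+B, 12:+A, 13:+B, 14:+C, 15:+C, 16:+C
Rule 3 (four of five consecutive points beyond the same 1σ limit) is satisfied at point 12.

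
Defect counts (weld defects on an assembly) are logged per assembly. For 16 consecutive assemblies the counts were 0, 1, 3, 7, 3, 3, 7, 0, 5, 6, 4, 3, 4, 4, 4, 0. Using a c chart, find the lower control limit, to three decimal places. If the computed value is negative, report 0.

c̄ = (0 + 1 + 3 + 7 + 3 + 3 + 7 + 0 + 5 + 6 + 4 + 3 + 4 + 4 + 4 + 0) / 16 = 54 / 16 = 3.3750
LCL = c̄ − 3√c̄ = 3.3750 − 3 × 1.8371 = -2.1364 → 0 (cannot be negative)

0.000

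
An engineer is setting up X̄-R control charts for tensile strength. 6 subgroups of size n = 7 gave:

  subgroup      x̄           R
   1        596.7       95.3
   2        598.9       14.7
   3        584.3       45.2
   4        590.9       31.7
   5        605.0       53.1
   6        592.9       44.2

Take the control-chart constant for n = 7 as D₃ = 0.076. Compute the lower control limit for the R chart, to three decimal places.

R̄ = (95.3 + 14.7 + 45.2 + 31.7 + 53.1 + 44.2) / 6 = 284.2000 / 6 = 47.3667
LCL_R = D₃·R̄ = 0.076 × 47.3667 = 3.5999

3.600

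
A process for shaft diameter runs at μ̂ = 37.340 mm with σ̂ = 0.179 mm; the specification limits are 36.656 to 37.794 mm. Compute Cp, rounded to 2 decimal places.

Cp = (USL − LSL) / (6σ̂) = (37.794 − 36.656) / (6 × 0.179) = 1.1380 / 1.0740 = 1.0596

1.06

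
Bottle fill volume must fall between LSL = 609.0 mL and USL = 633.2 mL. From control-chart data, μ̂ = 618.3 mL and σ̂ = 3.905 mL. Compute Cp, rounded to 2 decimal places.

Cp = (USL − LSL) / (6σ̂) = (633.2 − 609.0) / (6 × 3.905) = 24.2000 / 23.4300 = 1.0329

1.03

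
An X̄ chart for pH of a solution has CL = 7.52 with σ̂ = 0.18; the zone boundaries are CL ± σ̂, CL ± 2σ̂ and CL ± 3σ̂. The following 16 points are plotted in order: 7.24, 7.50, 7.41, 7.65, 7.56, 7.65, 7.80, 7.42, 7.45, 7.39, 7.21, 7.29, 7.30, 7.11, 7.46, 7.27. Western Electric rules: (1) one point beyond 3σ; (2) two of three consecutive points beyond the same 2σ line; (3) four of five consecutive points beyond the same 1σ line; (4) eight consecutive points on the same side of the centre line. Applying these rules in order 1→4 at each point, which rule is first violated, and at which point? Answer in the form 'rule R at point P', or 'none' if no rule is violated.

rule 3 at point 14

Zone of each point (C = within 1σ̂, B = 1σ̂–2σ̂, A = 2σ̂–3σ̂, * = beyond 3σ̂; sign = side of CL): 1:-B, 2:-C, 3:-C, 4:+C, 5:+C, 6:+C, 7:+B, 8:-C, 9:-C, 10:-C, 11:-B, 12:-B, 13:-B, 14:-A, 15:-C, 16:-B
Rule 3 (four of five consecutive points beyond the same 1σ limit) is satisfied at point 14.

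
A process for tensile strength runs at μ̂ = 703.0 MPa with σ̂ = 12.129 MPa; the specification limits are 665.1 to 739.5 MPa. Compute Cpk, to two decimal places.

Cpu = (USL − μ̂) / (3σ̂) = (739.5 − 703.0) / (3 × 12.129) = 1.0031; Cpl = (μ̂ − LSL) / (3σ̂) = (703.0 − 665.1) / (3 × 12.129) = 1.0416; Cpk = min(Cpu, Cpl) = 1.0031

1.00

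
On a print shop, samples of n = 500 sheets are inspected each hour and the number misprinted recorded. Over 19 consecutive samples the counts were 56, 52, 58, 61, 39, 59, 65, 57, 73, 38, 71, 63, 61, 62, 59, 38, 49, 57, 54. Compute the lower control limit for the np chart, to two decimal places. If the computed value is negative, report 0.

35.20

p̄ = Σdᵢ / (k·n) = 1072 / (19 × 500) = 0.11284
LCL = np̄ − 3·√(np̄(1−p̄)) = 56.4211 − 3 × 7.0749 = 35.1963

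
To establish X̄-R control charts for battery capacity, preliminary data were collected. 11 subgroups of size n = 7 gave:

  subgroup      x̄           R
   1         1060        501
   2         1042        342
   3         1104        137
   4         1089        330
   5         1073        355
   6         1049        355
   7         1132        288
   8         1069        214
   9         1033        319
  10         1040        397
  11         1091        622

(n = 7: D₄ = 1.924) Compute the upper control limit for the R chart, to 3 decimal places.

R̄ = (501 + 342 + 137 + 330 + 355 + 355 + 288 + 214 + 319 + 397 + 622) / 11 = 3860.0000 / 11 = 350.9091
UCL_R = D₄·R̄ = 1.924 × 350.9091 = 675.1491

675.149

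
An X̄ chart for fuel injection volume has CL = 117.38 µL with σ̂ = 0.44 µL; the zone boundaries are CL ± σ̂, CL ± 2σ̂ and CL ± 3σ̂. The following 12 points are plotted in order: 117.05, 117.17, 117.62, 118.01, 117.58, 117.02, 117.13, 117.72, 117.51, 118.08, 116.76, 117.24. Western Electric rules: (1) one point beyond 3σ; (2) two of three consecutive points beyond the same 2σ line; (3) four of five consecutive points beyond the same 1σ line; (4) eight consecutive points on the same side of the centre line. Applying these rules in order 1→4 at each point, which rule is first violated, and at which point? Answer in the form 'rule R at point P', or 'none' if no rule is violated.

none

Zone of each point (C = within 1σ̂, B = 1σ̂–2σ̂, A = 2σ̂–3σ̂, * = beyond 3σ̂; sign = side of CL): 1:-C, 2:-C, 3:+C, 4:+B, 5:+C, 6:-C, 7:-C, 8:+C, 9:+C, 10:+B, 11:-B, 12:-C
No rule fires across all 12 points.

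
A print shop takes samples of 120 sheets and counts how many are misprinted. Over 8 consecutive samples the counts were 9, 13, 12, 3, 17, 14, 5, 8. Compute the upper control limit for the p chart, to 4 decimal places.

p̄ = Σdᵢ / (k·n) = 81 / (8 × 120) = 0.08438
UCL = p̄ + 3·√(p̄(1−p̄)/n) = 0.08438 + 3 × √(0.08438×0.91563/120) = 0.08438 + 3 × 0.02537 = 0.16049

0.1605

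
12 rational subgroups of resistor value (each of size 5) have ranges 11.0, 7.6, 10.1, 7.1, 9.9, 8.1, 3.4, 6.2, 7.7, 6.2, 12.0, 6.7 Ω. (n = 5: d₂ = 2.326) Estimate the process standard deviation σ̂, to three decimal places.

3.439

R̄ = (11.0 + 7.6 + 10.1 + 7.1 + 9.9 + 8.1 + 3.4 + 6.2 + 7.7 + 6.2 + 12.0 + 6.7) / 12 = 8.0000
σ̂ = R̄ / d₂ = 8.0000 / 2.326 = 3.4394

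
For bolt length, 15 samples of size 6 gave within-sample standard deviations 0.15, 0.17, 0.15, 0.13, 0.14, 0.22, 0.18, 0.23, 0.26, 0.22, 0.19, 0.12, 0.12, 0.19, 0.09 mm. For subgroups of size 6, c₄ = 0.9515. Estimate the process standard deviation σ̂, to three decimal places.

s̄ = (0.15 + 0.17 + 0.15 + 0.13 + 0.14 + 0.22 + 0.18 + 0.23 + 0.26 + 0.22 + 0.19 + 0.12 + 0.12 + 0.19 + 0.09) / 15 = 0.1707
σ̂ = s̄ / c₄ = 0.1707 / 0.9515 = 0.1794

0.179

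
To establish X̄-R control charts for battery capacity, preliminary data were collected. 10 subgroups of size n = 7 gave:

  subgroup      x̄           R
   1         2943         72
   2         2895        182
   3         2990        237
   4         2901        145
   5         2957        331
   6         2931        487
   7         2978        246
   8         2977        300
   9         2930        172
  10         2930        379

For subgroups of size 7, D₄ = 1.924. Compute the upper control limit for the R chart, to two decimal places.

R̄ = (72 + 182 + 237 + 145 + 331 + 487 + 246 + 300 + 172 + 379) / 10 = 2551.0000 / 10 = 255.1000
UCL_R = D₄·R̄ = 1.924 × 255.1000 = 490.8124

490.81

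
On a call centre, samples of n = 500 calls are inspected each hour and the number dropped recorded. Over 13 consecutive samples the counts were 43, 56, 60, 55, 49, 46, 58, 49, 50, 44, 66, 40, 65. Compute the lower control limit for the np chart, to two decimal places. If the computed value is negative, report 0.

31.84

p̄ = Σdᵢ / (k·n) = 681 / (13 × 500) = 0.10477
LCL = np̄ − 3·√(np̄(1−p̄)) = 52.3846 − 3 × 6.8481 = 31.8403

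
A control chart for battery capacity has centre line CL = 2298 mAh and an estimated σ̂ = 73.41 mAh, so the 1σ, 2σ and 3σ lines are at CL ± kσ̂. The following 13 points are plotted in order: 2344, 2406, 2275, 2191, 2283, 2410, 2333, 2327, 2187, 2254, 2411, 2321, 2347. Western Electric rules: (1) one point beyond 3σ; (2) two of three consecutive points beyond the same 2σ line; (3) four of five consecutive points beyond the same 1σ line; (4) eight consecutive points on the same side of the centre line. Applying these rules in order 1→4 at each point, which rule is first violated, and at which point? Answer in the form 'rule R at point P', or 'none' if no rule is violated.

Zone of each point (C = within 1σ̂, B = 1σ̂–2σ̂, A = 2σ̂–3σ̂, * = beyond 3σ̂; sign = side of CL): 1:+C, 2:+B, 3:-C, 4:-B, 5:-C, 6:+B, 7:+C, 8:+C, 9:-B, 10:-C, 11:+B, 12:+C, 13:+C
No rule fires across all 13 points.

none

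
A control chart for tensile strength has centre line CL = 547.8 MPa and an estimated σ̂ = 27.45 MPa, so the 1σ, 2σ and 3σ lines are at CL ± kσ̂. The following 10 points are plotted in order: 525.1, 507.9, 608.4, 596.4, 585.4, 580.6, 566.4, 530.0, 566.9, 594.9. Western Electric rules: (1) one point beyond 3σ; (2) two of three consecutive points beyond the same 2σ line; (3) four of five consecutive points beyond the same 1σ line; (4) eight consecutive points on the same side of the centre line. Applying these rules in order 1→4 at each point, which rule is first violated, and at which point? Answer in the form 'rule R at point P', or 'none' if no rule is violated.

rule 3 at point 6

Zone of each point (C = within 1σ̂, B = 1σ̂–2σ̂, A = 2σ̂–3σ̂, * = beyond 3σ̂; sign = side of CL): 1:-C, 2:-B, 3:+A, 4:+B, 5:+B, 6:+B, 7:+C, 8:-C, 9:+C, 10:+B
Rule 3 (four of five consecutive points beyond the same 1σ limit) is satisfied at point 6.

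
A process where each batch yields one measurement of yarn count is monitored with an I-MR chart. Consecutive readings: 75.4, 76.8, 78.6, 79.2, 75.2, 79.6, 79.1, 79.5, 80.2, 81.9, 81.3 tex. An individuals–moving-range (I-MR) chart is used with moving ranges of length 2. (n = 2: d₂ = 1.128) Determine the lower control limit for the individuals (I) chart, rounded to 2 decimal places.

74.52

X̄ = (75.4 + 76.8 + 78.6 + 79.2 + 75.2 + 79.6 + 79.1 + 79.5 + 80.2 + 81.9 + 81.3) / 11 = 78.8000
Moving ranges: 1.4, 1.8, 0.6, 4.0, 4.4, 0.5, 0.4, 0.7, 1.7, 0.6; M̄R̄ = 16.1000 / 10 = 1.6100
LCL = X̄ − 3·M̄R̄/d₂ = 78.8000 − 3 × 1.6100 / 1.128 = 74.5181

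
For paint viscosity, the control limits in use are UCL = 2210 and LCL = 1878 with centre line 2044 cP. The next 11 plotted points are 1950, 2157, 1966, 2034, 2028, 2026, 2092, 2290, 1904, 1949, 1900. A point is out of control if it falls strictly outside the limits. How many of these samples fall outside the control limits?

1

Compare each point to [1878, 2210]: sample 8 = 2290 > UCL.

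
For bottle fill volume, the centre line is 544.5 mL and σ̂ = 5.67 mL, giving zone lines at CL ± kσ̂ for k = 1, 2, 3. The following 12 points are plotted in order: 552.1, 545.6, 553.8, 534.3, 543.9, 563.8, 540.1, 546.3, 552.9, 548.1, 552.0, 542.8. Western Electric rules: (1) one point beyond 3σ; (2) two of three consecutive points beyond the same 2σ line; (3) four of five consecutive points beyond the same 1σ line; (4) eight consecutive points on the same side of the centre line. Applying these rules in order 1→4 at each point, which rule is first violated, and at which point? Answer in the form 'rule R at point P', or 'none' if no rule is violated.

Zone of each point (C = within 1σ̂, B = 1σ̂–2σ̂, A = 2σ̂–3σ̂, * = beyond 3σ̂; sign = side of CL): 1:+B, 2:+C, 3:+B, 4:-B, 5:-C, 6:+*, 7:-C, 8:+C, 9:+B, 10:+C, 11:+B, 12:-C
Rule 1 (one point beyond the 3σ limits) is satisfied at point 6.

rule 1 at point 6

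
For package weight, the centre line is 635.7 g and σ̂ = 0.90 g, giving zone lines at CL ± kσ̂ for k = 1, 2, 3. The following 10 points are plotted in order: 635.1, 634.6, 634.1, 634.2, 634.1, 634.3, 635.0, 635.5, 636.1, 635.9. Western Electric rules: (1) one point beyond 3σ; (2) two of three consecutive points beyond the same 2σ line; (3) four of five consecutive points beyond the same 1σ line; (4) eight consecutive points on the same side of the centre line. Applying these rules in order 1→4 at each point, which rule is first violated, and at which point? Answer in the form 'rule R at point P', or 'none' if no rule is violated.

Zone of each point (C = within 1σ̂, B = 1σ̂–2σ̂, A = 2σ̂–3σ̂, * = beyond 3σ̂; sign = side of CL): 1:-C, 2:-B, 3:-B, 4:-B, 5:-B, 6:-B, 7:-C, 8:-C, 9:+C, 10:+C
Rule 3 (four of five consecutive points beyond the same 1σ limit) is satisfied at point 5.

rule 3 at point 5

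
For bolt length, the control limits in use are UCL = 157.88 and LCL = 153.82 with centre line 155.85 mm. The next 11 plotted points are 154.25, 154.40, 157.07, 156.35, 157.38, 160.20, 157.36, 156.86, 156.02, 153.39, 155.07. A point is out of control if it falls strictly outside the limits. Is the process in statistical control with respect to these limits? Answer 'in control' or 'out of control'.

Compare each point to [153.82, 157.88]: sample 6 = 160.20 > UCL; sample 10 = 153.39 < LCL.

out of control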